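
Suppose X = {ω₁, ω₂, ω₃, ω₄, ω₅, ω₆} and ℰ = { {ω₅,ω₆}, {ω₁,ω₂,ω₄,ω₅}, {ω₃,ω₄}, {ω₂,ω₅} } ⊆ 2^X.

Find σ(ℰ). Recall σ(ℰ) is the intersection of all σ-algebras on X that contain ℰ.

Start: ℰ ∪ {∅, X} = { ∅, {ω₂,ω₅}, {ω₃,ω₄}, {ω₅,ω₆}, {ω₁,ω₂,ω₄,ω₅}, X }.
Round 1: 9 new —
  {ω₃,ω₆}  = complement {ω₁,ω₂,ω₄,ω₅}
  {ω₂,ω₅,ω₆}  = {ω₂,ω₅} ∪ {ω₅,ω₆}
  {ω₁,ω₂,ω₃,ω₄}  = complement {ω₅,ω₆}
  {ω₁,ω₂,ω₅,ω₆}  = complement {ω₃,ω₄}
  {ω₁,ω₃,ω₄,ω₆}  = complement {ω₂,ω₅}
  {ω₂,ω₃,ω₄,ω₅}  = {ω₂,ω₅} ∪ {ω₃,ω₄}
  {ω₃,ω₄,ω₅,ω₆}  = {ω₃,ω₄} ∪ {ω₅,ω₆}
  {ω₁,ω₂,ω₃,ω₄,ω₅}  = {ω₃,ω₄} ∪ {ω₁,ω₂,ω₄,ω₅}
  {ω₁,ω₂,ω₄,ω₅,ω₆}  = {ω₅,ω₆} ∪ {ω₁,ω₂,ω₄,ω₅}
  (now 15)
Round 2: 12 new —
  {ω₃}  = complement {ω₁,ω₂,ω₄,ω₅,ω₆}
  {ω₆}  = complement {ω₁,ω₂,ω₃,ω₄,ω₅}
  {ω₁,ω₂}  = complement {ω₃,ω₄,ω₅,ω₆}
  {ω₁,ω₆}  = complement {ω₂,ω₃,ω₄,ω₅}
  {ω₁,ω₃,ω₄}  = complement {ω₂,ω₅,ω₆}
  {ω₃,ω₄,ω₆}  = {ω₃,ω₄} ∪ {ω₃,ω₆}
  {ω₃,ω₅,ω₆}  = {ω₅,ω₆} ∪ {ω₃,ω₆}
  {ω₂,ω₃,ω₅,ω₆}  = {ω₂,ω₅} ∪ {ω₃,ω₆}
  {ω₁,ω₂,ω₃,ω₄,ω₆}  = {ω₃,ω₆} ∪ {ω₁,ω₂,ω₃,ω₄}
  {ω₁,ω₂,ω₃,ω₅,ω₆}  = {ω₃,ω₆} ∪ {ω₁,ω₂,ω₅,ω₆}
  {ω₁,ω₃,ω₄,ω₅,ω₆}  = {ω₅,ω₆} ∪ {ω₁,ω₃,ω₄,ω₆}
  {ω₂,ω₃,ω₄,ω₅,ω₆}  = {ω₂,ω₅} ∪ {ω₃,ω₄,ω₅,ω₆}
  (now 27)
Round 3: 14 new —
  {ω₁}  = complement {ω₂,ω₃,ω₄,ω₅,ω₆}
  {ω₂}  = complement {ω₁,ω₃,ω₄,ω₅,ω₆}
  {ω₄}  = complement {ω₁,ω₂,ω₃,ω₅,ω₆}
  {ω₅}  = complement {ω₁,ω₂,ω₃,ω₄,ω₆}
  {ω₁,ω₄}  = complement {ω₂,ω₃,ω₅,ω₆}
  {ω₁,ω₂,ω₃}  = {ω₁,ω₂} ∪ {ω₃}
  {ω₁,ω₂,ω₄}  = complement {ω₃,ω₅,ω₆}
  {ω₁,ω₂,ω₅}  = complement {ω₃,ω₄,ω₆}
  {ω₁,ω₂,ω₆}  = {ω₁,ω₆} ∪ {ω₁,ω₂}
  {ω₁,ω₃,ω₆}  = {ω₁,ω₆} ∪ {ω₃}
  {ω₁,ω₅,ω₆}  = {ω₅,ω₆} ∪ {ω₁,ω₆}
  {ω₂,ω₃,ω₅}  = {ω₂,ω₅} ∪ {ω₃}
  {ω₁,ω₂,ω₃,ω₆}  = {ω₁,ω₂} ∪ {ω₃,ω₆}
  {ω₁,ω₃,ω₅,ω₆}  = {ω₁,ω₆} ∪ {ω₃,ω₅,ω₆}
  (now 41)
Round 4: 21 new —
  {ω₁,ω₃}  = {ω₃} ∪ {ω₁}
  {ω₁,ω₅}  = {ω₁} ∪ {ω₅}
  {ω₂,ω₃}  = {ω₂} ∪ {ω₃}
  {ω₂,ω₄}  = complement {ω₁,ω₃,ω₅,ω₆}
  {ω₂,ω₆}  = {ω₂} ∪ {ω₆}
  {ω₃,ω₅}  = {ω₃} ∪ {ω₅}
  {ω₄,ω₅}  = complement {ω₁,ω₂,ω₃,ω₆}
  {ω₄,ω₆}  = {ω₄} ∪ {ω₆}
  {ω₁,ω₄,ω₅}  = {ω₁,ω₄} ∪ {ω₅}
  {ω₁,ω₄,ω₆}  = complement {ω₂,ω₃,ω₅}
  {ω₂,ω₃,ω₄}  = complement {ω₁,ω₅,ω₆}
  {ω₂,ω₃,ω₆}  = {ω₂} ∪ {ω₃,ω₆}
  {ω₂,ω₄,ω₅}  = complement {ω₁,ω₃,ω₆}
  {ω₃,ω₄,ω₅}  = complement {ω₁,ω₂,ω₆}
  {ω₄,ω₅,ω₆}  = complement {ω₁,ω₂,ω₃}
  {ω₁,ω₂,ω₃,ω₅}  = {ω₁,ω₂,ω₃} ∪ {ω₁,ω₂,ω₅}
  {ω₁,ω₂,ω₄,ω₆}  = {ω₁,ω₆} ∪ {ω₁,ω₂,ω₄}
  {ω₁,ω₃,ω₄,ω₅}  = {ω₁,ω₃,ω₄} ∪ {ω₅}
  {ω₁,ω₄,ω₅,ω₆}  = {ω₁,ω₅,ω₆} ∪ {ω₄}
  {ω₂,ω₃,ω₄,ω₆}  = {ω₂} ∪ {ω₃,ω₄,ω₆}
  {ω₂,ω₄,ω₅,ω₆}  = {ω₄} ∪ {ω₂,ω₅,ω₆}
  (now 62)
Round 5 adds 2:
  {ω₁,ω₃,ω₅}  = {ω₁,ω₃} ∪ {ω₁,ω₅}
  {ω₂,ω₄,ω₆}  = {ω₂} ∪ {ω₄,ω₆}
  (now 64)
Round 6: no new sets; the family is a σ-algebra.

|σ(ℰ)| = 64.  σ(ℰ) = { ∅, {ω₁}, {ω₂}, {ω₃}, {ω₄}, {ω₅}, {ω₆}, {ω₁,ω₂}, {ω₁,ω₃}, {ω₁,ω₄}, {ω₁,ω₅}, {ω₁,ω₆}, {ω₂,ω₃}, {ω₂,ω₄}, {ω₂,ω₅}, {ω₂,ω₆}, {ω₃,ω₄}, {ω₃,ω₅}, {ω₃,ω₆}, {ω₄,ω₅}, {ω₄,ω₆}, {ω₅,ω₆}, {ω₁,ω₂,ω₃}, {ω₁,ω₂,ω₄}, {ω₁,ω₂,ω₅}, {ω₁,ω₂,ω₆}, {ω₁,ω₃,ω₄}, {ω₁,ω₃,ω₅}, {ω₁,ω₃,ω₆}, {ω₁,ω₄,ω₅}, {ω₁,ω₄,ω₆}, {ω₁,ω₅,ω₆}, {ω₂,ω₃,ω₄}, {ω₂,ω₃,ω₅}, {ω₂,ω₃,ω₆}, {ω₂,ω₄,ω₅}, {ω₂,ω₄,ω₆}, {ω₂,ω₅,ω₆}, {ω₃,ω₄,ω₅}, {ω₃,ω₄,ω₆}, {ω₃,ω₅,ω₆}, {ω₄,ω₅,ω₆}, {ω₁,ω₂,ω₃,ω₄}, {ω₁,ω₂,ω₃,ω₅}, {ω₁,ω₂,ω₃,ω₆}, {ω₁,ω₂,ω₄,ω₅}, {ω₁,ω₂,ω₄,ω₆}, {ω₁,ω₂,ω₅,ω₆}, {ω₁,ω₃,ω₄,ω₅}, {ω₁,ω₃,ω₄,ω₆}, {ω₁,ω₃,ω₅,ω₆}, {ω₁,ω₄,ω₅,ω₆}, {ω₂,ω₃,ω₄,ω₅}, {ω₂,ω₃,ω₄,ω₆}, {ω₂,ω₃,ω₅,ω₆}, {ω₂,ω₄,ω₅,ω₆}, {ω₃,ω₄,ω₅,ω₆}, {ω₁,ω₂,ω₃,ω₄,ω₅}, {ω₁,ω₂,ω₃,ω₄,ω₆}, {ω₁,ω₂,ω₃,ω₅,ω₆}, {ω₁,ω₂,ω₄,ω₅,ω₆}, {ω₁,ω₃,ω₄,ω₅,ω₆}, {ω₂,ω₃,ω₄,ω₅,ω₆}, X }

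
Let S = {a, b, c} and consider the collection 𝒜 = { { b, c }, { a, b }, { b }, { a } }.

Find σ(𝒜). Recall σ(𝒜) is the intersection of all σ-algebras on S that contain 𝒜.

Begin from { {}, { a }, { b }, { a, b }, { b, c }, S } (that is, 𝒜 plus ∅ and S).
Pass 1. New:
  { c }  = complement { a, b }
  { a, c }  = complement { b }
After Pass 2 the family is unchanged; done.

Therefore σ(𝒜) = { {}, { a }, { b }, { c }, { a, b }, { a, c }, { b, c }, S } (|σ(𝒜)| = 8).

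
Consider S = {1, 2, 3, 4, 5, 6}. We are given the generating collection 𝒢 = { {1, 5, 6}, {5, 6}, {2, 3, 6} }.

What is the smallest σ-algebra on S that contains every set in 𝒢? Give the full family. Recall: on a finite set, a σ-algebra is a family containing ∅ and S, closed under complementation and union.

Start: 𝒢 ∪ {∅, S} = { {}, {5, 6}, {1, 5, 6}, {2, 3, 6}, S }.
Step 1: 5 new —
  {1, 4, 5}  = {2, 3, 6}ᶜ
  {2, 3, 4}  = {1, 5, 6}ᶜ
  {1, 2, 3, 4}  = {5, 6}ᶜ
  {2, 3, 5, 6}  = {5, 6} ∪ {2, 3, 6}
  {1, 2, 3, 5, 6}  = {1, 5, 6} ∪ {2, 3, 6}
  — 10 sets.
Step 2 adds 7:
  {4}  = {1, 2, 3, 5, 6}ᶜ
  {1, 4}  = {2, 3, 5, 6}ᶜ
  {1, 4, 5, 6}  = {1, 4, 5} ∪ {5, 6}
  {2, 3, 4, 6}  = {2, 3, 4} ∪ {2, 3, 6}
  {1, 2, 3, 4, 5}  = {1, 4, 5} ∪ {2, 3, 4}
  {1, 2, 3, 4, 6}  = {2, 3, 6} ∪ {1, 2, 3, 4}
  {2, 3, 4, 5, 6}  = {2, 3, 4} ∪ {5, 6}
  — 17 sets.
Step 3: 6 new —
  {1}  = {2, 3, 4, 5, 6}ᶜ
  {5}  = {1, 2, 3, 4, 6}ᶜ
  {6}  = {1, 2, 3, 4, 5}ᶜ
  {1, 5}  = {2, 3, 4, 6}ᶜ
  {2, 3}  = {1, 4, 5, 6}ᶜ
  {4, 5, 6}  = {5, 6} ∪ {4}
  — 23 sets.
Step 4. New:
  {1, 6}  = {1} ∪ {6}
  {4, 5}  = {5} ∪ {4}
  {4, 6}  = {6} ∪ {4}
  {1, 2, 3}  = {4, 5, 6}ᶜ
  {1, 4, 6}  = {6} ∪ {1, 4}
  {2, 3, 5}  = {5} ∪ {2, 3}
  {1, 2, 3, 5}  = {2, 3} ∪ {1, 5}
  {1, 2, 3, 6}  = {1} ∪ {2, 3, 6}
  {2, 3, 4, 5}  = {2, 3, 4} ∪ {5}
  — 32 sets.
Step 5: stable.

Hence σ(𝒢) has 32 members: { {}, {1}, {4}, {5}, {6}, {1, 4}, {1, 5}, {1, 6}, {2, 3}, {4, 5}, {4, 6}, {5, 6}, {1, 2, 3}, {1, 4, 5}, {1, 4, 6}, {1, 5, 6}, {2, 3, 4}, {2, 3, 5}, {2, 3, 6}, {4, 5, 6}, {1, 2, 3, 4}, {1, 2, 3, 5}, {1, 2, 3, 6}, {1, 4, 5, 6}, {2, 3, 4, 5}, {2, 3, 4, 6}, {2, 3, 5, 6}, {1, 2, 3, 4, 5}, {1, 2, 3, 4, 6}, {1, 2, 3, 5, 6}, {2, 3, 4, 5, 6}, S }.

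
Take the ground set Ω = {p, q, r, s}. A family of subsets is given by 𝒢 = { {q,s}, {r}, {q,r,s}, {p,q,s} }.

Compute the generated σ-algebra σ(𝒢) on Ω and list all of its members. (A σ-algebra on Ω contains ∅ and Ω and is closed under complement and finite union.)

Take S₀ = 𝒢 ∪ {∅, Ω} = { {}, {r}, {q,s}, {p,q,s}, {q,r,s}, Ω }.
Iteration 1: 2 new —
  {p}  = complement {q,r,s}
  {p,r}  = complement {q,s}
  — 8 sets.
Iteration 2: closed — nothing new.

Therefore σ(𝒢) = { {}, {p}, {r}, {p,r}, {q,s}, {p,q,s}, {q,r,s}, Ω } (|σ(𝒢)| = 8).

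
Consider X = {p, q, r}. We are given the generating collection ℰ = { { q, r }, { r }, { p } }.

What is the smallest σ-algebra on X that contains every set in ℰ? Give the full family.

σ(ℰ) (8 sets): { {  }, { p }, { q }, { r }, { p, q }, { p, r }, { q, r }, X }

Check:
Start: ℰ ∪ {∅, X} = { {  }, { p }, { r }, { q, r }, X }.
Iteration 1 (2 new):
  { p, q }  = ᶜ of { r }
  { p, r }  = { r } ∪ { p }
  |family| = 7
Iteration 2. New:
  { q }  = ᶜ of { p, r }
  |family| = 8
Iteration 3: no new sets; the family is a σ-algebra.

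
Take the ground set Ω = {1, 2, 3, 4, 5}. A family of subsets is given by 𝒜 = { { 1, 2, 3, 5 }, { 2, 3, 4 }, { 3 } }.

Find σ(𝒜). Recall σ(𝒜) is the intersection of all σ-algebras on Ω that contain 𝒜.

Seed the family with 𝒜 together with ∅ and Ω: { ∅, { 3 }, { 2, 3, 4 }, { 1, 2, 3, 5 }, Ω }.
Step 1. New:
  { 4 }  = complement { 1, 2, 3, 5 }
  { 1, 5 }  = complement { 2, 3, 4 }
  { 1, 2, 4, 5 }  = complement { 3 }
  — 8 sets.
Step 2 adds 3:
  { 3, 4 }  = { 3 } ∪ { 4 }
  { 1, 3, 5 }  = { 3 } ∪ { 1, 5 }
  { 1, 4, 5 }  = { 4 } ∪ { 1, 5 }
  — 11 sets.
Step 3 adds 4:
  { 2, 3 }  = complement { 1, 4, 5 }
  { 2, 4 }  = complement { 1, 3, 5 }
  { 1, 2, 5 }  = complement { 3, 4 }
  { 1, 3, 4, 5 }  = { 1, 4, 5 } ∪ { 3 }
  — 15 sets.
Step 4 adds 1:
  { 2 }  = complement { 1, 3, 4, 5 }
  — 16 sets.
After Step 5 the family is unchanged; done.

σ(𝒜) = { ∅, { 2 }, { 3 }, { 4 }, { 1, 5 }, { 2, 3 }, { 2, 4 }, { 3, 4 }, { 1, 2, 5 }, { 1, 3, 5 }, { 1, 4, 5 }, { 2, 3, 4 }, { 1, 2, 3, 5 }, { 1, 2, 4, 5 }, { 1, 3, 4, 5 }, Ω }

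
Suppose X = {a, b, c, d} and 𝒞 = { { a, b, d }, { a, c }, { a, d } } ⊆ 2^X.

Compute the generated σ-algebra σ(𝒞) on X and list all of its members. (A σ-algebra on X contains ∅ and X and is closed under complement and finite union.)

σ(𝒞) = { ∅, { a }, { b }, { c }, { d }, { a, b }, { a, c }, { a, d }, { b, c }, { b, d }, { c, d }, { a, b, c }, { a, b, d }, { a, c, d }, { b, c, d }, X }

Trace:
Seed the family with 𝒞 together with ∅ and X: { ∅, { a, c }, { a, d }, { a, b, d }, X }.
Pass 1 (4 new):
  { c }  = ᶜ of { a, b, d }
  { b, c }  = ᶜ of { a, d }
  { b, d }  = ᶜ of { a, c }
  { a, c, d }  = { a, d } ∪ { a, c }
  (now 9)
Pass 2. New:
  { b }  = ᶜ of { a, c, d }
  { a, b, c }  = { b, c } ∪ { a, c }
  { b, c, d }  = { c } ∪ { b, d }
  (now 12)
Pass 3: +2 →
  { a }  = ᶜ of { b, c, d }
  { d }  = ᶜ of { a, b, c }
  (now 14)
Pass 4 adds 2:
  { a, b }  = { b } ∪ { a }
  { c, d }  = { c } ∪ { d }
  (now 16)
Pass 5: closed — nothing new.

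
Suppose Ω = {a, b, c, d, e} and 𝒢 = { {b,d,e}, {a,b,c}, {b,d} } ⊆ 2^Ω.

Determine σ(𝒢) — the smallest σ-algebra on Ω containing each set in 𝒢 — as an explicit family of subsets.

σ(𝒢) = { {}, {b}, {d}, {e}, {a,c}, {b,d}, {b,e}, {d,e}, {a,b,c}, {a,c,d}, {a,c,e}, {b,d,e}, {a,b,c,d}, {a,b,c,e}, {a,c,d,e}, Ω }

Trace:
Initial family (5 sets): { {}, {b,d}, {a,b,c}, {b,d,e}, Ω }.
Pass 1 (4 new):
  {a,c}  = complement {b,d,e}
  {d,e}  = complement {a,b,c}
  {a,c,e}  = complement {b,d}
  {a,b,c,d}  = {a,b,c} ∪ {b,d}
  [9 total]
Pass 2: 3 new —
  {e}  = complement {a,b,c,d}
  {a,b,c,e}  = {a,b,c} ∪ {a,c,e}
  {a,c,d,e}  = {a,c,e} ∪ {d,e}
  [12 total]
Pass 3: 2 new —
  {b}  = complement {a,c,d,e}
  {d}  = complement {a,b,c,e}
  [14 total]
Pass 4: 2 new —
  {b,e}  = {b} ∪ {e}
  {a,c,d}  = {a,c} ∪ {d}
  [16 total]
Pass 5: already closed under ᶜ and ∪.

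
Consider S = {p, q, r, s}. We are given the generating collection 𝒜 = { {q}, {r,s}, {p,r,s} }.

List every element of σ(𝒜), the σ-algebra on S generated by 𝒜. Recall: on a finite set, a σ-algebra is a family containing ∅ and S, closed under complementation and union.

Start: 𝒜 ∪ {∅, S} = { ∅, {q}, {r,s}, {p,r,s}, S }.
Pass 1: 2 new —
  {p,q}  = S∖{r,s}
  {q,r,s}  = {r,s} ∪ {q}
  [7 total]
Pass 2: +1 →
  {p}  = S∖{q,r,s}
  [8 total]
Pass 3 adds nothing — fixpoint reached.

|σ(𝒜)| = 8.  σ(𝒜) = { ∅, {p}, {q}, {p,q}, {r,s}, {p,r,s}, {q,r,s}, S }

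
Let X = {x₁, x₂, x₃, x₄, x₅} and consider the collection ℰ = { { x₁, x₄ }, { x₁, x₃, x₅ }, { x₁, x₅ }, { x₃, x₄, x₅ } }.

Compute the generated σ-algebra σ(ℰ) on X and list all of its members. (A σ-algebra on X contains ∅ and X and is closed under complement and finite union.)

Initial family (6 sets): { {}, { x₁, x₄ }, { x₁, x₅ }, { x₁, x₃, x₅ }, { x₃, x₄, x₅ }, X }.
Iteration 1: +6 →
  { x₁, x₂ }  = complement { x₃, x₄, x₅ }
  { x₂, x₄ }  = complement { x₁, x₃, x₅ }
  { x₁, x₄, x₅ }  = { x₁, x₄ } ∪ { x₁, x₅ }
  { x₂, x₃, x₄ }  = complement { x₁, x₅ }
  { x₂, x₃, x₅ }  = complement { x₁, x₄ }
  { x₁, x₃, x₄, x₅ }  = { x₃, x₄, x₅ } ∪ { x₁, x₄ }
  [12 total]
Iteration 2 adds 8:
  { x₂ }  = complement { x₁, x₃, x₄, x₅ }
  { x₂, x₃ }  = complement { x₁, x₄, x₅ }
  { x₁, x₂, x₄ }  = { x₁, x₂ } ∪ { x₁, x₄ }
  { x₁, x₂, x₅ }  = { x₁, x₂ } ∪ { x₁, x₅ }
  { x₁, x₂, x₃, x₄ }  = { x₂, x₃, x₄ } ∪ { x₁, x₂ }
  { x₁, x₂, x₃, x₅ }  = { x₁, x₂ } ∪ { x₁, x₃, x₅ }
  { x₁, x₂, x₄, x₅ }  = { x₁, x₄, x₅ } ∪ { x₁, x₂ }
  { x₂, x₃, x₄, x₅ }  = { x₃, x₄, x₅ } ∪ { x₂, x₃, x₄ }
  [20 total]
Iteration 3: 7 new —
  { x₁ }  = complement { x₂, x₃, x₄, x₅ }
  { x₃ }  = complement { x₁, x₂, x₄, x₅ }
  { x₄ }  = complement { x₁, x₂, x₃, x₅ }
  { x₅ }  = complement { x₁, x₂, x₃, x₄ }
  { x₃, x₄ }  = complement { x₁, x₂, x₅ }
  { x₃, x₅ }  = complement { x₁, x₂, x₄ }
  { x₁, x₂, x₃ }  = { x₁, x₂ } ∪ { x₂, x₃ }
  [27 total]
Iteration 4 adds 5:
  { x₁, x₃ }  = { x₃ } ∪ { x₁ }
  { x₂, x₅ }  = { x₂ } ∪ { x₅ }
  { x₄, x₅ }  = complement { x₁, x₂, x₃ }
  { x₁, x₃, x₄ }  = { x₃, x₄ } ∪ { x₁, x₄ }
  { x₂, x₄, x₅ }  = { x₅ } ∪ { x₂, x₄ }
  [32 total]
Iteration 5: stable.

|σ(ℰ)| = 32.  σ(ℰ) = { {}, { x₁ }, { x₂ }, { x₃ }, { x₄ }, { x₅ }, { x₁, x₂ }, { x₁, x₃ }, { x₁, x₄ }, { x₁, x₅ }, { x₂, x₃ }, { x₂, x₄ }, { x₂, x₅ }, { x₃, x₄ }, { x₃, x₅ }, { x₄, x₅ }, { x₁, x₂, x₃ }, { x₁, x₂, x₄ }, { x₁, x₂, x₅ }, { x₁, x₃, x₄ }, { x₁, x₃, x₅ }, { x₁, x₄, x₅ }, { x₂, x₃, x₄ }, { x₂, x₃, x₅ }, { x₂, x₄, x₅ }, { x₃, x₄, x₅ }, { x₁, x₂, x₃, x₄ }, { x₁, x₂, x₃, x₅ }, { x₁, x₂, x₄, x₅ }, { x₁, x₃, x₄, x₅ }, { x₂, x₃, x₄, x₅ }, X }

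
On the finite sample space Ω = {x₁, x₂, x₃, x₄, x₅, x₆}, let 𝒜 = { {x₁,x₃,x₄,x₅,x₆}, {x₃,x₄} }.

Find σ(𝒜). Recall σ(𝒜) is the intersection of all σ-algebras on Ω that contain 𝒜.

Take S₀ = 𝒜 ∪ {∅, Ω} = { {}, {x₃,x₄}, {x₁,x₃,x₄,x₅,x₆}, Ω }.
Step 1. New:
  {x₂}  = ᶜ of {x₁,x₃,x₄,x₅,x₆}
  {x₁,x₂,x₅,x₆}  = ᶜ of {x₃,x₄}
  (now 6)
Step 2 adds 1:
  {x₂,x₃,x₄}  = {x₃,x₄} ∪ {x₂}
  (now 7)
Step 3 (1 new):
  {x₁,x₅,x₆}  = ᶜ of {x₂,x₃,x₄}
  (now 8)
Step 4: no new sets; the family is a σ-algebra.

Hence σ(𝒜) has 8 members: { {}, {x₂}, {x₃,x₄}, {x₁,x₅,x₆}, {x₂,x₃,x₄}, {x₁,x₂,x₅,x₆}, {x₁,x₃,x₄,x₅,x₆}, Ω }.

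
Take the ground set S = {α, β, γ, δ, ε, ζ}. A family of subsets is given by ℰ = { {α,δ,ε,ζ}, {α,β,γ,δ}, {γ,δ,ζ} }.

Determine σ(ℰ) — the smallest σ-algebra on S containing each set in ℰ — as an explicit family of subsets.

Seed the family with ℰ together with ∅ and S: { ∅, {γ,δ,ζ}, {α,β,γ,δ}, {α,δ,ε,ζ}, S }.
Step 1 adds 5:
  {β,γ}  = complement {α,δ,ε,ζ}
  {ε,ζ}  = complement {α,β,γ,δ}
  {α,β,ε}  = complement {γ,δ,ζ}
  {α,β,γ,δ,ζ}  = {γ,δ,ζ} ∪ {α,β,γ,δ}
  {α,γ,δ,ε,ζ}  = {α,δ,ε,ζ} ∪ {γ,δ,ζ}
  — 10 sets.
Step 2 (9 new):
  {β}  = complement {α,γ,δ,ε,ζ}
  {ε}  = complement {α,β,γ,δ,ζ}
  {α,β,γ,ε}  = {α,β,ε} ∪ {β,γ}
  {α,β,ε,ζ}  = {ε,ζ} ∪ {α,β,ε}
  {β,γ,δ,ζ}  = {β,γ} ∪ {γ,δ,ζ}
  {β,γ,ε,ζ}  = {ε,ζ} ∪ {β,γ}
  {γ,δ,ε,ζ}  = {ε,ζ} ∪ {γ,δ,ζ}
  {α,β,γ,δ,ε}  = {α,β,ε} ∪ {α,β,γ,δ}
  {α,β,δ,ε,ζ}  = {α,δ,ε,ζ} ∪ {α,β,ε}
  — 19 sets.
Step 3: 12 new —
  {γ}  = complement {α,β,δ,ε,ζ}
  {ζ}  = complement {α,β,γ,δ,ε}
  {α,β}  = complement {γ,δ,ε,ζ}
  {α,δ}  = complement {β,γ,ε,ζ}
  {α,ε}  = complement {β,γ,δ,ζ}
  {β,ε}  = {β} ∪ {ε}
  {γ,δ}  = complement {α,β,ε,ζ}
  {δ,ζ}  = complement {α,β,γ,ε}
  {β,γ,ε}  = {ε} ∪ {β,γ}
  {β,ε,ζ}  = {ε,ζ} ∪ {β}
  {α,β,γ,ε,ζ}  = {ε,ζ} ∪ {α,β,γ,ε}
  {β,γ,δ,ε,ζ}  = {ε,ζ} ∪ {β,γ,δ,ζ}
  — 31 sets.
Step 4. New:
  {α}  = complement {β,γ,δ,ε,ζ}
  {δ}  = complement {α,β,γ,ε,ζ}
  {β,ζ}  = {β} ∪ {ζ}
  {γ,ε}  = {ε} ∪ {γ}
  {γ,ζ}  = {ζ} ∪ {γ}
  {α,β,γ}  = {α,β} ∪ {γ}
  {α,β,δ}  = {α,β} ∪ {α,δ}
  {α,β,ζ}  = {α,β} ∪ {ζ}
  {α,γ,δ}  = complement {β,ε,ζ}
  {α,γ,ε}  = {γ} ∪ {α,ε}
  {α,δ,ε}  = {ε} ∪ {α,δ}
  {α,δ,ζ}  = complement {β,γ,ε}
  {α,ε,ζ}  = {ε,ζ} ∪ {α,ε}
  {β,γ,δ}  = {γ,δ} ∪ {β}
  {β,γ,ζ}  = {ζ} ∪ {β,γ}
  {β,δ,ζ}  = {β} ∪ {δ,ζ}
  {γ,δ,ε}  = {γ,δ} ∪ {ε}
  {γ,ε,ζ}  = {ε,ζ} ∪ {γ}
  {δ,ε,ζ}  = {ε,ζ} ∪ {δ,ζ}
  {α,β,δ,ε}  = {β,ε} ∪ {α,δ}
  {α,β,δ,ζ}  = {α,β} ∪ {δ,ζ}
  {α,γ,δ,ε}  = {γ,δ} ∪ {α,ε}
  {α,γ,δ,ζ}  = complement {β,ε}
  {β,γ,δ,ε}  = {β,ε} ∪ {γ,δ}
  {β,δ,ε,ζ}  = {β,ε} ∪ {δ,ζ}
  — 56 sets.
Step 5: 8 new —
  {α,γ}  = complement {β,δ,ε,ζ}
  {α,ζ}  = complement {β,γ,δ,ε}
  {β,δ}  = {β} ∪ {δ}
  {δ,ε}  = {δ} ∪ {ε}
  {α,γ,ζ}  = {γ,ζ} ∪ {α}
  {β,δ,ε}  = {δ} ∪ {β,ε}
  {α,β,γ,ζ}  = {α,β,γ} ∪ {β,γ,ζ}
  {α,γ,ε,ζ}  = {α,γ,ε} ∪ {α,ε,ζ}
  — 64 sets.
After Step 6 the family is unchanged; done.

Therefore σ(ℰ) = { ∅, {α}, {β}, {γ}, {δ}, {ε}, {ζ}, {α,β}, {α,γ}, {α,δ}, {α,ε}, {α,ζ}, {β,γ}, {β,δ}, {β,ε}, {β,ζ}, {γ,δ}, {γ,ε}, {γ,ζ}, {δ,ε}, {δ,ζ}, {ε,ζ}, {α,β,γ}, {α,β,δ}, {α,β,ε}, {α,β,ζ}, {α,γ,δ}, {α,γ,ε}, {α,γ,ζ}, {α,δ,ε}, {α,δ,ζ}, {α,ε,ζ}, {β,γ,δ}, {β,γ,ε}, {β,γ,ζ}, {β,δ,ε}, {β,δ,ζ}, {β,ε,ζ}, {γ,δ,ε}, {γ,δ,ζ}, {γ,ε,ζ}, {δ,ε,ζ}, {α,β,γ,δ}, {α,β,γ,ε}, {α,β,γ,ζ}, {α,β,δ,ε}, {α,β,δ,ζ}, {α,β,ε,ζ}, {α,γ,δ,ε}, {α,γ,δ,ζ}, {α,γ,ε,ζ}, {α,δ,ε,ζ}, {β,γ,δ,ε}, {β,γ,δ,ζ}, {β,γ,ε,ζ}, {β,δ,ε,ζ}, {γ,δ,ε,ζ}, {α,β,γ,δ,ε}, {α,β,γ,δ,ζ}, {α,β,γ,ε,ζ}, {α,β,δ,ε,ζ}, {α,γ,δ,ε,ζ}, {β,γ,δ,ε,ζ}, S } (|σ(ℰ)| = 64).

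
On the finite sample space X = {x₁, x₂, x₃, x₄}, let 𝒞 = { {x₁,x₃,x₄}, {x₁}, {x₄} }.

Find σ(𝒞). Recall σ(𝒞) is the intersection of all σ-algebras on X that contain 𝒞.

Answer: σ(𝒞) = { {}, {x₁}, {x₂}, {x₃}, {x₄}, {x₁,x₂}, {x₁,x₃}, {x₁,x₄}, {x₂,x₃}, {x₂,x₄}, {x₃,x₄}, {x₁,x₂,x₃}, {x₁,x₂,x₄}, {x₁,x₃,x₄}, {x₂,x₃,x₄}, X }

Derivation:
Initial family (5 sets): { {}, {x₁}, {x₄}, {x₁,x₃,x₄}, X }.
Iteration 1 adds 4:
  {x₂}  = {x₁,x₃,x₄}ᶜ
  {x₁,x₄}  = {x₄} ∪ {x₁}
  {x₁,x₂,x₃}  = {x₄}ᶜ
  {x₂,x₃,x₄}  = {x₁}ᶜ
  |family| = 9
Iteration 2. New:
  {x₁,x₂}  = {x₂} ∪ {x₁}
  {x₂,x₃}  = {x₁,x₄}ᶜ
  {x₂,x₄}  = {x₂} ∪ {x₄}
  {x₁,x₂,x₄}  = {x₂} ∪ {x₁,x₄}
  |family| = 13
Iteration 3: 3 new —
  {x₃}  = {x₁,x₂,x₄}ᶜ
  {x₁,x₃}  = {x₂,x₄}ᶜ
  {x₃,x₄}  = {x₁,x₂}ᶜ
  |family| = 16
Iteration 4: closed — nothing new.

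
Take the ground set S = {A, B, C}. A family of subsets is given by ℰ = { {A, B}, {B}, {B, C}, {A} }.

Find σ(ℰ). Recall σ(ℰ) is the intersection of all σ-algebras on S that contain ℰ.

Initial family (6 sets): { ∅, {A}, {B}, {A, B}, {B, C}, S }.
Round 1 adds 2:
  {C}  = complement {A, B}
  {A, C}  = complement {B}
  [8 total]
Round 2: no new sets; the family is a σ-algebra.

Hence σ(ℰ) has 8 members: { ∅, {A}, {B}, {C}, {A, B}, {A, C}, {B, C}, S }.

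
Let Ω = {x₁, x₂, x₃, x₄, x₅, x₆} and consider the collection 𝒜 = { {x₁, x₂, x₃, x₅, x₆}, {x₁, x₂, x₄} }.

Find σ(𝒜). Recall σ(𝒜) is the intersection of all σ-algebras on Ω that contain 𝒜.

Initial family (4 sets): { {}, {x₁, x₂, x₄}, {x₁, x₂, x₃, x₅, x₆}, Ω }.
Iteration 1: +2 →
  {x₄}  = complement {x₁, x₂, x₃, x₅, x₆}
  {x₃, x₅, x₆}  = complement {x₁, x₂, x₄}
  [6 total]
Iteration 2. New:
  {x₃, x₄, x₅, x₆}  = {x₃, x₅, x₆} ∪ {x₄}
  [7 total]
Iteration 3: 1 new —
  {x₁, x₂}  = complement {x₃, x₄, x₅, x₆}
  [8 total]
Iteration 4: already closed under ᶜ and ∪.

σ(𝒜) = { {}, {x₄}, {x₁, x₂}, {x₁, x₂, x₄}, {x₃, x₅, x₆}, {x₃, x₄, x₅, x₆}, {x₁, x₂, x₃, x₅, x₆}, Ω }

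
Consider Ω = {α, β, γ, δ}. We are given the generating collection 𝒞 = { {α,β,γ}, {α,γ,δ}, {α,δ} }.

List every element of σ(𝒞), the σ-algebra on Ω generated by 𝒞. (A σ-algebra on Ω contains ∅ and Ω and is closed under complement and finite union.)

|σ(𝒞)| = 16.  σ(𝒞) = { {}, {α}, {β}, {γ}, {δ}, {α,β}, {α,γ}, {α,δ}, {β,γ}, {β,δ}, {γ,δ}, {α,β,γ}, {α,β,δ}, {α,γ,δ}, {β,γ,δ}, Ω }

Check:
Begin from { {}, {α,δ}, {α,β,γ}, {α,γ,δ}, Ω } (that is, 𝒞 plus ∅ and Ω).
Pass 1. New:
  {β}  = ᶜ of {α,γ,δ}
  {δ}  = ᶜ of {α,β,γ}
  {β,γ}  = ᶜ of {α,δ}
  |family| = 8
Pass 2: 3 new —
  {β,δ}  = {δ} ∪ {β}
  {α,β,δ}  = {β} ∪ {α,δ}
  {β,γ,δ}  = {δ} ∪ {β,γ}
  |family| = 11
Pass 3. New:
  {α}  = ᶜ of {β,γ,δ}
  {γ}  = ᶜ of {α,β,δ}
  {α,γ}  = ᶜ of {β,δ}
  |family| = 14
Pass 4 (2 new):
  {α,β}  = {β} ∪ {α}
  {γ,δ}  = {γ} ∪ {δ}
  |family| = 16
Pass 5: no new sets; the family is a σ-algebra.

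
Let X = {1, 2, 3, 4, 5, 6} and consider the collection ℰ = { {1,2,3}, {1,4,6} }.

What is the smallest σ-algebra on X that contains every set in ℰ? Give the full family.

Seed the family with ℰ together with ∅ and X: { {}, {1,2,3}, {1,4,6}, X }.
Step 1. New:
  {2,3,5}  = X∖{1,4,6}
  {4,5,6}  = X∖{1,2,3}
  {1,2,3,4,6}  = {1,4,6} ∪ {1,2,3}
  [7 total]
Step 2. New:
  {5}  = X∖{1,2,3,4,6}
  {1,2,3,5}  = {2,3,5} ∪ {1,2,3}
  {1,4,5,6}  = {1,4,6} ∪ {4,5,6}
  {2,3,4,5,6}  = {2,3,5} ∪ {4,5,6}
  [11 total]
Step 3: 3 new —
  {1}  = X∖{2,3,4,5,6}
  {2,3}  = X∖{1,4,5,6}
  {4,6}  = X∖{1,2,3,5}
  [14 total]
Step 4 (2 new):
  {1,5}  = {5} ∪ {1}
  {2,3,4,6}  = {2,3} ∪ {4,6}
  [16 total]
Step 5: closed — nothing new.

Hence σ(ℰ) has 16 members: { {}, {1}, {5}, {1,5}, {2,3}, {4,6}, {1,2,3}, {1,4,6}, {2,3,5}, {4,5,6}, {1,2,3,5}, {1,4,5,6}, {2,3,4,6}, {1,2,3,4,6}, {2,3,4,5,6}, X }.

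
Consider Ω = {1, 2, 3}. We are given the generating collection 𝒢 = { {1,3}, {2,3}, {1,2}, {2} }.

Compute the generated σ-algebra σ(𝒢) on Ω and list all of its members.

Take S₀ = 𝒢 ∪ {∅, Ω} = { {}, {2}, {1,2}, {1,3}, {2,3}, Ω }.
Iteration 1: 2 new —
  {1}  = Ω∖{2,3}
  {3}  = Ω∖{1,2}
  (now 8)
Iteration 2: no new sets; the family is a σ-algebra.

|σ(𝒢)| = 8.  σ(𝒢) = { {}, {1}, {2}, {3}, {1,2}, {1,3}, {2,3}, Ω }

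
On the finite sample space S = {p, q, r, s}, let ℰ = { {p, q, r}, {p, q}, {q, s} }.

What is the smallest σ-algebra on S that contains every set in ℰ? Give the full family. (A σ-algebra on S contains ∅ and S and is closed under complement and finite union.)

|σ(ℰ)| = 16.  σ(ℰ) = { ∅, {p}, {q}, {r}, {s}, {p, q}, {p, r}, {p, s}, {q, r}, {q, s}, {r, s}, {p, q, r}, {p, q, s}, {p, r, s}, {q, r, s}, S }

Working:
Take S₀ = ℰ ∪ {∅, S} = { ∅, {p, q}, {q, s}, {p, q, r}, S }.
Pass 1. New:
  {s}  = {p, q, r}ᶜ
  {p, r}  = {q, s}ᶜ
  {r, s}  = {p, q}ᶜ
  {p, q, s}  = {p, q} ∪ {q, s}
Pass 2: +3 →
  {r}  = {p, q, s}ᶜ
  {p, r, s}  = {r, s} ∪ {p, r}
  {q, r, s}  = {r, s} ∪ {q, s}
Pass 3 adds 2:
  {p}  = {q, r, s}ᶜ
  {q}  = {p, r, s}ᶜ
Pass 4 (2 new):
  {p, s}  = {s} ∪ {p}
  {q, r}  = {r} ∪ {q}
Pass 5: already closed under ᶜ and ∪.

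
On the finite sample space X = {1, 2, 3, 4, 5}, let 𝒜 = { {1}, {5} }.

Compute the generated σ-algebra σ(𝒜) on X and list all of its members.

|σ(𝒜)| = 8.  σ(𝒜) = { {}, {1}, {5}, {1, 5}, {2, 3, 4}, {1, 2, 3, 4}, {2, 3, 4, 5}, X }

Working:
Take S₀ = 𝒜 ∪ {∅, X} = { {}, {1}, {5}, X }.
Iteration 1. New:
  {1, 5}  = {1} ∪ {5}
  {1, 2, 3, 4}  = complement {5}
  {2, 3, 4, 5}  = complement {1}
  [7 total]
Iteration 2 adds 1:
  {2, 3, 4}  = complement {1, 5}
  [8 total]
After Iteration 3 the family is unchanged; done.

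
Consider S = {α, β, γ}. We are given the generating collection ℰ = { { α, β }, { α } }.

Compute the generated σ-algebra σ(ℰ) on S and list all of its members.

Take S₀ = ℰ ∪ {∅, S} = { ∅, { α }, { α, β }, S }.
Pass 1 (2 new):
  { γ }  = { α, β }ᶜ
  { β, γ }  = { α }ᶜ
Pass 2 (1 new):
  { α, γ }  = { γ } ∪ { α }
Pass 3: +1 →
  { β }  = { α, γ }ᶜ
After Pass 4 the family is unchanged; done.

Therefore σ(ℰ) = { ∅, { α }, { β }, { γ }, { α, β }, { α, γ }, { β, γ }, S } (|σ(ℰ)| = 8).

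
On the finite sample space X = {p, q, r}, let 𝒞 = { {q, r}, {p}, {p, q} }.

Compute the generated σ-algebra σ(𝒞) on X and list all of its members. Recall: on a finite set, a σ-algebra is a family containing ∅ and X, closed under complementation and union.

Start: 𝒞 ∪ {∅, X} = { ∅, {p}, {p, q}, {q, r}, X }.
Iteration 1 adds 1:
  {r}  = ᶜ of {p, q}
  [6 total]
Iteration 2 (1 new):
  {p, r}  = {r} ∪ {p}
  [7 total]
Iteration 3: 1 new —
  {q}  = ᶜ of {p, r}
  [8 total]
Iteration 4: closed — nothing new.

Therefore σ(𝒞) = { ∅, {p}, {q}, {r}, {p, q}, {p, r}, {q, r}, X } (|σ(𝒞)| = 8).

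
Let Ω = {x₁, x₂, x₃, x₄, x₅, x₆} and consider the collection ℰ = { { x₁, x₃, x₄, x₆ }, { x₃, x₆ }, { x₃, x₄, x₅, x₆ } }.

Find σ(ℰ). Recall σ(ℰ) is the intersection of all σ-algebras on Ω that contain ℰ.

Initial family (5 sets): { ∅, { x₃, x₆ }, { x₁, x₃, x₄, x₆ }, { x₃, x₄, x₅, x₆ }, Ω }.
Round 1. New:
  { x₁, x₂ }  = complement { x₃, x₄, x₅, x₆ }
  { x₂, x₅ }  = complement { x₁, x₃, x₄, x₆ }
  { x₁, x₂, x₄, x₅ }  = complement { x₃, x₆ }
  { x₁, x₃, x₄, x₅, x₆ }  = { x₁, x₃, x₄, x₆ } ∪ { x₃, x₄, x₅, x₆ }
  — 9 sets.
Round 2: 6 new —
  { x₂ }  = complement { x₁, x₃, x₄, x₅, x₆ }
  { x₁, x₂, x₅ }  = { x₂, x₅ } ∪ { x₁, x₂ }
  { x₁, x₂, x₃, x₆ }  = { x₁, x₂ } ∪ { x₃, x₆ }
  { x₂, x₃, x₅, x₆ }  = { x₂, x₅ } ∪ { x₃, x₆ }
  { x₁, x₂, x₃, x₄, x₆ }  = { x₁, x₂ } ∪ { x₁, x₃, x₄, x₆ }
  { x₂, x₃, x₄, x₅, x₆ }  = { x₂, x₅ } ∪ { x₃, x₄, x₅, x₆ }
  — 15 sets.
Round 3 adds 7:
  { x₁ }  = complement { x₂, x₃, x₄, x₅, x₆ }
  { x₅ }  = complement { x₁, x₂, x₃, x₄, x₆ }
  { x₁, x₄ }  = complement { x₂, x₃, x₅, x₆ }
  { x₄, x₅ }  = complement { x₁, x₂, x₃, x₆ }
  { x₂, x₃, x₆ }  = { x₃, x₆ } ∪ { x₂ }
  { x₃, x₄, x₆ }  = complement { x₁, x₂, x₅ }
  { x₁, x₂, x₃, x₅, x₆ }  = { x₂, x₅ } ∪ { x₁, x₂, x₃, x₆ }
  — 22 sets.
Round 4: +8 →
  { x₄ }  = complement { x₁, x₂, x₃, x₅, x₆ }
  { x₁, x₅ }  = { x₅ } ∪ { x₁ }
  { x₁, x₂, x₄ }  = { x₂ } ∪ { x₁, x₄ }
  { x₁, x₃, x₆ }  = { x₃, x₆ } ∪ { x₁ }
  { x₁, x₄, x₅ }  = complement { x₂, x₃, x₆ }
  { x₂, x₄, x₅ }  = { x₂, x₅ } ∪ { x₄, x₅ }
  { x₃, x₅, x₆ }  = { x₅ } ∪ { x₃, x₆ }
  { x₂, x₃, x₄, x₆ }  = { x₂ } ∪ { x₃, x₄, x₆ }
  — 30 sets.
Round 5. New:
  { x₂, x₄ }  = { x₂ } ∪ { x₄ }
  { x₁, x₃, x₅, x₆ }  = { x₁ } ∪ { x₃, x₅, x₆ }
  — 32 sets.
Round 6: no new sets; the family is a σ-algebra.

σ(ℰ) = { ∅, { x₁ }, { x₂ }, { x₄ }, { x₅ }, { x₁, x₂ }, { x₁, x₄ }, { x₁, x₅ }, { x₂, x₄ }, { x₂, x₅ }, { x₃, x₆ }, { x₄, x₅ }, { x₁, x₂, x₄ }, { x₁, x₂, x₅ }, { x₁, x₃, x₆ }, { x₁, x₄, x₅ }, { x₂, x₃, x₆ }, { x₂, x₄, x₅ }, { x₃, x₄, x₆ }, { x₃, x₅, x₆ }, { x₁, x₂, x₃, x₆ }, { x₁, x₂, x₄, x₅ }, { x₁, x₃, x₄, x₆ }, { x₁, x₃, x₅, x₆ }, { x₂, x₃, x₄, x₆ }, { x₂, x₃, x₅, x₆ }, { x₃, x₄, x₅, x₆ }, { x₁, x₂, x₃, x₄, x₆ }, { x₁, x₂, x₃, x₅, x₆ }, { x₁, x₃, x₄, x₅, x₆ }, { x₂, x₃, x₄, x₅, x₆ }, Ω }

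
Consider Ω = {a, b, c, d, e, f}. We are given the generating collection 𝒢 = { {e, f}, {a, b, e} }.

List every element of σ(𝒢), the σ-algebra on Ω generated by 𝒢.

σ(𝒢) = { {}, {e}, {f}, {a, b}, {c, d}, {e, f}, {a, b, e}, {a, b, f}, {c, d, e}, {c, d, f}, {a, b, c, d}, {a, b, e, f}, {c, d, e, f}, {a, b, c, d, e}, {a, b, c, d, f}, Ω }

Derivation:
Begin from { {}, {e, f}, {a, b, e}, Ω } (that is, 𝒢 plus ∅ and Ω).
Round 1. New:
  {c, d, f}  = ᶜ of {a, b, e}
  {a, b, c, d}  = ᶜ of {e, f}
  {a, b, e, f}  = {a, b, e} ∪ {e, f}
  |family| = 7
Round 2 (4 new):
  {c, d}  = ᶜ of {a, b, e, f}
  {c, d, e, f}  = {e, f} ∪ {c, d, f}
  {a, b, c, d, e}  = {a, b, e} ∪ {a, b, c, d}
  {a, b, c, d, f}  = {c, d, f} ∪ {a, b, c, d}
  |family| = 11
Round 3: 3 new —
  {e}  = ᶜ of {a, b, c, d, f}
  {f}  = ᶜ of {a, b, c, d, e}
  {a, b}  = ᶜ of {c, d, e, f}
  |family| = 14
Round 4 adds 2:
  {a, b, f}  = {a, b} ∪ {f}
  {c, d, e}  = {c, d} ∪ {e}
  |family| = 16
Round 5: no new sets; the family is a σ-algebra.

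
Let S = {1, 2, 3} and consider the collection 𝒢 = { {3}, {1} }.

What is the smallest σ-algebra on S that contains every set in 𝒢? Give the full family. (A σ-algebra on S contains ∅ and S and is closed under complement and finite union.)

Seed the family with 𝒢 together with ∅ and S: { {}, {1}, {3}, S }.
Round 1. New:
  {1,2}  = ᶜ of {3}
  {1,3}  = {3} ∪ {1}
  {2,3}  = ᶜ of {1}
  |family| = 7
Round 2 (1 new):
  {2}  = ᶜ of {1,3}
  |family| = 8
After Round 3 the family is unchanged; done.

σ(𝒢) = { {}, {1}, {2}, {3}, {1,2}, {1,3}, {2,3}, S }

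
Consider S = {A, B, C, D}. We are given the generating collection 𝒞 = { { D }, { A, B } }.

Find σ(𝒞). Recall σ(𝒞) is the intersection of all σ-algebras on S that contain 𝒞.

σ(𝒞) = { ∅, { C }, { D }, { A, B }, { C, D }, { A, B, C }, { A, B, D }, S }

Working:
Begin from { ∅, { D }, { A, B }, S } (that is, 𝒞 plus ∅ and S).
Round 1: +3 →
  { C, D }  = { A, B }ᶜ
  { A, B, C }  = { D }ᶜ
  { A, B, D }  = { A, B } ∪ { D }
Round 2: 1 new —
  { C }  = { A, B, D }ᶜ
After Round 3 the family is unchanged; done.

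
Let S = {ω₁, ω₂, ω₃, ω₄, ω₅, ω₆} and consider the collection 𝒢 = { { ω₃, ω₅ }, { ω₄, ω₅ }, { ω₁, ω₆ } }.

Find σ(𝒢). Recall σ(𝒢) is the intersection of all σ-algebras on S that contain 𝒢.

Take S₀ = 𝒢 ∪ {∅, S} = { {}, { ω₁, ω₆ }, { ω₃, ω₅ }, { ω₄, ω₅ }, S }.
Iteration 1: +6 →
  { ω₃, ω₄, ω₅ }  = { ω₄, ω₅ } ∪ { ω₃, ω₅ }
  { ω₁, ω₂, ω₃, ω₆ }  = { ω₄, ω₅ }ᶜ
  { ω₁, ω₂, ω₄, ω₆ }  = { ω₃, ω₅ }ᶜ
  { ω₁, ω₃, ω₅, ω₆ }  = { ω₁, ω₆ } ∪ { ω₃, ω₅ }
  { ω₁, ω₄, ω₅, ω₆ }  = { ω₄, ω₅ } ∪ { ω₁, ω₆ }
  { ω₂, ω₃, ω₄, ω₅ }  = { ω₁, ω₆ }ᶜ
  |family| = 11
Iteration 2 (7 new):
  { ω₂, ω₃ }  = { ω₁, ω₄, ω₅, ω₆ }ᶜ
  { ω₂, ω₄ }  = { ω₁, ω₃, ω₅, ω₆ }ᶜ
  { ω₁, ω₂, ω₆ }  = { ω₃, ω₄, ω₅ }ᶜ
  { ω₁, ω₂, ω₃, ω₄, ω₆ }  = { ω₁, ω₂, ω₄, ω₆ } ∪ { ω₁, ω₂, ω₃, ω₆ }
  { ω₁, ω₂, ω₃, ω₅, ω₆ }  = { ω₁, ω₃, ω₅, ω₆ } ∪ { ω₁, ω₂, ω₃, ω₆ }
  { ω₁, ω₂, ω₄, ω₅, ω₆ }  = { ω₁, ω₂, ω₄, ω₆ } ∪ { ω₁, ω₄, ω₅, ω₆ }
  { ω₁, ω₃, ω₄, ω₅, ω₆ }  = { ω₁, ω₃, ω₅, ω₆ } ∪ { ω₃, ω₄, ω₅ }
  |family| = 18
Iteration 3 (7 new):
  { ω₂ }  = { ω₁, ω₃, ω₄, ω₅, ω₆ }ᶜ
  { ω₃ }  = { ω₁, ω₂, ω₄, ω₅, ω₆ }ᶜ
  { ω₄ }  = { ω₁, ω₂, ω₃, ω₅, ω₆ }ᶜ
  { ω₅ }  = { ω₁, ω₂, ω₃, ω₄, ω₆ }ᶜ
  { ω₂, ω₃, ω₄ }  = { ω₂, ω₃ } ∪ { ω₂, ω₄ }
  { ω₂, ω₃, ω₅ }  = { ω₂, ω₃ } ∪ { ω₃, ω₅ }
  { ω₂, ω₄, ω₅ }  = { ω₄, ω₅ } ∪ { ω₂, ω₄ }
  |family| = 25
Iteration 4. New:
  { ω₂, ω₅ }  = { ω₂ } ∪ { ω₅ }
  { ω₃, ω₄ }  = { ω₃ } ∪ { ω₄ }
  { ω₁, ω₃, ω₆ }  = { ω₂, ω₄, ω₅ }ᶜ
  { ω₁, ω₄, ω₆ }  = { ω₂, ω₃, ω₅ }ᶜ
  { ω₁, ω₅, ω₆ }  = { ω₂, ω₃, ω₄ }ᶜ
  { ω₁, ω₂, ω₅, ω₆ }  = { ω₅ } ∪ { ω₁, ω₂, ω₆ }
  |family| = 31
Iteration 5: 1 new —
  { ω₁, ω₃, ω₄, ω₆ }  = { ω₂, ω₅ }ᶜ
  |family| = 32
Iteration 6: closed — nothing new.

Therefore σ(𝒢) = { {}, { ω₂ }, { ω₃ }, { ω₄ }, { ω₅ }, { ω₁, ω₆ }, { ω₂, ω₃ }, { ω₂, ω₄ }, { ω₂, ω₅ }, { ω₃, ω₄ }, { ω₃, ω₅ }, { ω₄, ω₅ }, { ω₁, ω₂, ω₆ }, { ω₁, ω₃, ω₆ }, { ω₁, ω₄, ω₆ }, { ω₁, ω₅, ω₆ }, { ω₂, ω₃, ω₄ }, { ω₂, ω₃, ω₅ }, { ω₂, ω₄, ω₅ }, { ω₃, ω₄, ω₅ }, { ω₁, ω₂, ω₃, ω₆ }, { ω₁, ω₂, ω₄, ω₆ }, { ω₁, ω₂, ω₅, ω₆ }, { ω₁, ω₃, ω₄, ω₆ }, { ω₁, ω₃, ω₅, ω₆ }, { ω₁, ω₄, ω₅, ω₆ }, { ω₂, ω₃, ω₄, ω₅ }, { ω₁, ω₂, ω₃, ω₄, ω₆ }, { ω₁, ω₂, ω₃, ω₅, ω₆ }, { ω₁, ω₂, ω₄, ω₅, ω₆ }, { ω₁, ω₃, ω₄, ω₅, ω₆ }, S } (|σ(𝒢)| = 32).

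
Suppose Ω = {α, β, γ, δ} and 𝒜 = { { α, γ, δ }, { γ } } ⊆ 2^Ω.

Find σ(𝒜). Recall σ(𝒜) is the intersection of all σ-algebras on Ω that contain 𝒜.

Take S₀ = 𝒜 ∪ {∅, Ω} = { {}, { γ }, { α, γ, δ }, Ω }.
Iteration 1 (2 new):
  { β }  = complement { α, γ, δ }
  { α, β, δ }  = complement { γ }
  |family| = 6
Iteration 2. New:
  { β, γ }  = { γ } ∪ { β }
  |family| = 7
Iteration 3 adds 1:
  { α, δ }  = complement { β, γ }
  |family| = 8
Iteration 4: stable.

Therefore σ(𝒜) = { {}, { β }, { γ }, { α, δ }, { β, γ }, { α, β, δ }, { α, γ, δ }, Ω } (|σ(𝒜)| = 8).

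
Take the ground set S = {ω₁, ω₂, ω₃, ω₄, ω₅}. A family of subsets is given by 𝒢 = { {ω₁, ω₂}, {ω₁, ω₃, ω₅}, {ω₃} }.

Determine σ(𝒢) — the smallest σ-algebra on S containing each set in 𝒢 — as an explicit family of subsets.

|σ(𝒢)| = 32.  σ(𝒢) = { ∅, {ω₁}, {ω₂}, {ω₃}, {ω₄}, {ω₅}, {ω₁, ω₂}, {ω₁, ω₃}, {ω₁, ω₄}, {ω₁, ω₅}, {ω₂, ω₃}, {ω₂, ω₄}, {ω₂, ω₅}, {ω₃, ω₄}, {ω₃, ω₅}, {ω₄, ω₅}, {ω₁, ω₂, ω₃}, {ω₁, ω₂, ω₄}, {ω₁, ω₂, ω₅}, {ω₁, ω₃, ω₄}, {ω₁, ω₃, ω₅}, {ω₁, ω₄, ω₅}, {ω₂, ω₃, ω₄}, {ω₂, ω₃, ω₅}, {ω₂, ω₄, ω₅}, {ω₃, ω₄, ω₅}, {ω₁, ω₂, ω₃, ω₄}, {ω₁, ω₂, ω₃, ω₅}, {ω₁, ω₂, ω₄, ω₅}, {ω₁, ω₃, ω₄, ω₅}, {ω₂, ω₃, ω₄, ω₅}, S }

Derivation:
Take S₀ = 𝒢 ∪ {∅, S} = { ∅, {ω₃}, {ω₁, ω₂}, {ω₁, ω₃, ω₅}, S }.
Iteration 1 (5 new):
  {ω₂, ω₄}  = complement {ω₁, ω₃, ω₅}
  {ω₁, ω₂, ω₃}  = {ω₃} ∪ {ω₁, ω₂}
  {ω₃, ω₄, ω₅}  = complement {ω₁, ω₂}
  {ω₁, ω₂, ω₃, ω₅}  = {ω₁, ω₂} ∪ {ω₁, ω₃, ω₅}
  {ω₁, ω₂, ω₄, ω₅}  = complement {ω₃}
  (now 10)
Iteration 2. New:
  {ω₄}  = complement {ω₁, ω₂, ω₃, ω₅}
  {ω₄, ω₅}  = complement {ω₁, ω₂, ω₃}
  {ω₁, ω₂, ω₄}  = {ω₁, ω₂} ∪ {ω₂, ω₄}
  {ω₂, ω₃, ω₄}  = {ω₃} ∪ {ω₂, ω₄}
  {ω₁, ω₂, ω₃, ω₄}  = {ω₁, ω₂, ω₃} ∪ {ω₂, ω₄}
  {ω₁, ω₃, ω₄, ω₅}  = {ω₃, ω₄, ω₅} ∪ {ω₁, ω₃, ω₅}
  {ω₂, ω₃, ω₄, ω₅}  = {ω₃, ω₄, ω₅} ∪ {ω₂, ω₄}
  (now 17)
Iteration 3: 7 new —
  {ω₁}  = complement {ω₂, ω₃, ω₄, ω₅}
  {ω₂}  = complement {ω₁, ω₃, ω₄, ω₅}
  {ω₅}  = complement {ω₁, ω₂, ω₃, ω₄}
  {ω₁, ω₅}  = complement {ω₂, ω₃, ω₄}
  {ω₃, ω₄}  = {ω₃} ∪ {ω₄}
  {ω₃, ω₅}  = complement {ω₁, ω₂, ω₄}
  {ω₂, ω₄, ω₅}  = {ω₄, ω₅} ∪ {ω₂, ω₄}
  (now 24)
Iteration 4 (8 new):
  {ω₁, ω₃}  = complement {ω₂, ω₄, ω₅}
  {ω₁, ω₄}  = {ω₄} ∪ {ω₁}
  {ω₂, ω₃}  = {ω₂} ∪ {ω₃}
  {ω₂, ω₅}  = {ω₂} ∪ {ω₅}
  {ω₁, ω₂, ω₅}  = complement {ω₃, ω₄}
  {ω₁, ω₃, ω₄}  = {ω₃, ω₄} ∪ {ω₁}
  {ω₁, ω₄, ω₅}  = {ω₄, ω₅} ∪ {ω₁, ω₅}
  {ω₂, ω₃, ω₅}  = {ω₂} ∪ {ω₃, ω₅}
  (now 32)
Iteration 5: already closed under ᶜ and ∪.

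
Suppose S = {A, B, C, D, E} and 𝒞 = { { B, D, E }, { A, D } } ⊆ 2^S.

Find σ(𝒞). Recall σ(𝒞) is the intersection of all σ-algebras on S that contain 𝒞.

Begin from { ∅, { A, D }, { B, D, E }, S } (that is, 𝒞 plus ∅ and S).
Iteration 1 (3 new):
  { A, C }  = { B, D, E }ᶜ
  { B, C, E }  = { A, D }ᶜ
  { A, B, D, E }  = { B, D, E } ∪ { A, D }
  |family| = 7
Iteration 2. New:
  { C }  = { A, B, D, E }ᶜ
  { A, C, D }  = { A, D } ∪ { A, C }
  { A, B, C, E }  = { B, C, E } ∪ { A, C }
  { B, C, D, E }  = { B, C, E } ∪ { B, D, E }
  |family| = 11
Iteration 3. New:
  { A }  = { B, C, D, E }ᶜ
  { D }  = { A, B, C, E }ᶜ
  { B, E }  = { A, C, D }ᶜ
  |family| = 14
Iteration 4. New:
  { C, D }  = { C } ∪ { D }
  { A, B, E }  = { B, E } ∪ { A }
  |family| = 16
Iteration 5: no new sets; the family is a σ-algebra.

|σ(𝒞)| = 16.  σ(𝒞) = { ∅, { A }, { C }, { D }, { A, C }, { A, D }, { B, E }, { C, D }, { A, B, E }, { A, C, D }, { B, C, E }, { B, D, E }, { A, B, C, E }, { A, B, D, E }, { B, C, D, E }, S }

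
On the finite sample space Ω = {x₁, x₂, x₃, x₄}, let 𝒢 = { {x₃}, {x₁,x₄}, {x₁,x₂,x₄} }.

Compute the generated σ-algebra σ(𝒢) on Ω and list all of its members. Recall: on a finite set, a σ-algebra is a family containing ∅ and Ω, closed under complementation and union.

Start: 𝒢 ∪ {∅, Ω} = { {}, {x₃}, {x₁,x₄}, {x₁,x₂,x₄}, Ω }.
Iteration 1 adds 2:
  {x₂,x₃}  = ᶜ of {x₁,x₄}
  {x₁,x₃,x₄}  = {x₃} ∪ {x₁,x₄}
Iteration 2: +1 →
  {x₂}  = ᶜ of {x₁,x₃,x₄}
Iteration 3: already closed under ᶜ and ∪.

|σ(𝒢)| = 8.  σ(𝒢) = { {}, {x₂}, {x₃}, {x₁,x₄}, {x₂,x₃}, {x₁,x₂,x₄}, {x₁,x₃,x₄}, Ω }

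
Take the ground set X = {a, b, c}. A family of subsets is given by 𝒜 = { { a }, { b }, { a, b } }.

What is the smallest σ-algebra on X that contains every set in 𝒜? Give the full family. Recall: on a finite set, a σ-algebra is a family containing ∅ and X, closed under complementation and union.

σ(𝒜) = { ∅, { a }, { b }, { c }, { a, b }, { a, c }, { b, c }, X }

Trace:
Take S₀ = 𝒜 ∪ {∅, X} = { ∅, { a }, { b }, { a, b }, X }.
Step 1 adds 3:
  { c }  = complement { a, b }
  { a, c }  = complement { b }
  { b, c }  = complement { a }
Step 2: no new sets; the family is a σ-algebra.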